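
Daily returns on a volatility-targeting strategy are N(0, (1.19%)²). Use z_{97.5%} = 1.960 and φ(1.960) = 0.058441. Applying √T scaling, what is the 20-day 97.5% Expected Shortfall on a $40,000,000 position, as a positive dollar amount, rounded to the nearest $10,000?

σ_{20d} = 1.19% × √20 = 5.322%.
ES multiplier = φ(z)/(1−α) = 0.058441/0.025 = 2.338.
ES = 5.322% × 2.338 = 12.443%; on $40,000,000: $4,977,200.

$4,980,000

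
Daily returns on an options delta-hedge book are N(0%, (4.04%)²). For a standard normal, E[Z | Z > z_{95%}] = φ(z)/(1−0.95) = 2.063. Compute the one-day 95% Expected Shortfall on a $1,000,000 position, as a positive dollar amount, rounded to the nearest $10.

ES = 4.04% × 2.063 = 8.335%.
On $1,000,000: 0.08335 × $1,000,000 = $83,350.

$83,350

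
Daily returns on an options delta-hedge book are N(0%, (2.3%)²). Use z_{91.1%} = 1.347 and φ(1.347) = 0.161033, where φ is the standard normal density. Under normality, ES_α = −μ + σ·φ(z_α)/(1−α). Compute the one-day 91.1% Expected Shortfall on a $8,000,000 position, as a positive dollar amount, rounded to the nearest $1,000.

$333,000

Tail multiplier: φ(z)/(1−α) = 0.161033 / 0.089 = 1.809.
ES = 2.3% × 1.809 = 4.161%.
On $8,000,000: 0.04161 × $8,000,000 = $332,880.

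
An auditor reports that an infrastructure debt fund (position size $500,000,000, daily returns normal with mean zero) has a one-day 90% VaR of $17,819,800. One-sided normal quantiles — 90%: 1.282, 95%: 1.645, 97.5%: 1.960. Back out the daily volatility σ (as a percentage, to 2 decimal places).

2.78%

VaR as a fraction: $17,819,800 / $500,000,000 = 3.564%.
σ = VaR / z = 3.564% / 1.282 = 2.780%.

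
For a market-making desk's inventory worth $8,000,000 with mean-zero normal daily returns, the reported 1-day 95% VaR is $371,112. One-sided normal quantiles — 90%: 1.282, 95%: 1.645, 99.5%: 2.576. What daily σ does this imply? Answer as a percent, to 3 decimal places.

VaR as a fraction: $371,112 / $8,000,000 = 4.639%.
σ = VaR / z = 4.639% / 1.645 = 2.820%.

2.820%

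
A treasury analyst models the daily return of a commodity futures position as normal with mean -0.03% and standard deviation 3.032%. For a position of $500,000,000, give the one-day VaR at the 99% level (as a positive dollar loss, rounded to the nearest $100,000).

$35,400,000

At 99% one-sided, z = 2.326.
VaR = −μ + z·σ = −(-0.03%) + 2.326 × 3.032% = 7.082%.
On $500,000,000: 0.07082 × $500,000,000 = $35,410,000.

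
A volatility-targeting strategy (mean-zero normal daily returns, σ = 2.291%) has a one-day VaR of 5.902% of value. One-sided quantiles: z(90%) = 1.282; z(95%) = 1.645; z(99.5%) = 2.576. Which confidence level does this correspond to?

99.5%

Implied z = VaR/σ = 5.902 / 2.291 = 2.576.
This matches z(99.5%) = 2.576.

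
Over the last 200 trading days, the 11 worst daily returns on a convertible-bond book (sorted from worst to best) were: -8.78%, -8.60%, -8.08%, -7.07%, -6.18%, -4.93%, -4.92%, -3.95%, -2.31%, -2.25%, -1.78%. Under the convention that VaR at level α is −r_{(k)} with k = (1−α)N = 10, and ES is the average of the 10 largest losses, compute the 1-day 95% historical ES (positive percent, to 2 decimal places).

5.71%

The 10 worst returns sum to -57.07%.
ES = −(-57.07%) / 10 = 5.707% ≈ 5.71%.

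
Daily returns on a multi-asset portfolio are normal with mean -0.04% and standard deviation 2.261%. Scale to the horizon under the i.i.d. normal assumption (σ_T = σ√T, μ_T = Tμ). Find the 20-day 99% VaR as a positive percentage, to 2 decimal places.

24.32%

At 99%, z = 2.326.
σ_{20d} = 2.261% × √20 = 10.111%; μ_{20d} = 20 × -0.04% = -0.800%.
VaR = −(-0.800%) + 2.326 × 10.111% = 24.318%.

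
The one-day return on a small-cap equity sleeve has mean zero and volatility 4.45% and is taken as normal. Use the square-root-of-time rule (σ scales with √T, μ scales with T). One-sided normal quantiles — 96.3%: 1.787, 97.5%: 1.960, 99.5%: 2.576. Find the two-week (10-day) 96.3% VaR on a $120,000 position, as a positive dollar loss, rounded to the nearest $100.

$30,200

σ_{10d} = 4.45% × √10 = 14.072%.
VaR = 1.787 × 14.072% = 25.147%.
On $120,000: 0.25147 × $120,000 = $30,176.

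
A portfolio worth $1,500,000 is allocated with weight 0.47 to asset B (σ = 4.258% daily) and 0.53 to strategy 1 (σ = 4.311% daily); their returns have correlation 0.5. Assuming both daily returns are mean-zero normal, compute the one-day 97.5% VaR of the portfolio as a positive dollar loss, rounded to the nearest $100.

σ_p² = 0.47²·4.258² + 0.53²·4.311² + 2·0.5·0.47·0.53·4.258·4.311 = 13.7980 (%²).
σ_p = √13.7980 = 3.715%.
At 97.5%, z = 1.960.
VaR = 1.960 × 3.715% = 7.281%; on $1,500,000 that is $109,215.

$109,200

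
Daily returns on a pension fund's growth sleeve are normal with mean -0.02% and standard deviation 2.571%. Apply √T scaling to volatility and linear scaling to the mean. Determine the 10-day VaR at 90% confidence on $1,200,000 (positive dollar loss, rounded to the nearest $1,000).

At 90%, z = 1.282.
σ_{10d} = 2.571% × √10 = 8.130%; μ_{10d} = 10 × -0.02% = -0.200%.
VaR = −(-0.200%) + 1.282 × 8.130% = 10.623%.
On $1,200,000: 0.10623 × $1,200,000 = $127,476.

$127,000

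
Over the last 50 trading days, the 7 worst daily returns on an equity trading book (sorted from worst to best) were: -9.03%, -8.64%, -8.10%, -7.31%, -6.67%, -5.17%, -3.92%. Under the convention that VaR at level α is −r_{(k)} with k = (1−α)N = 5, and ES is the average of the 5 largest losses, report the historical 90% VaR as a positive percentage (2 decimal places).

6.67%

k = 5; the 5th lowest return is -6.67%, so VaR = 6.67%.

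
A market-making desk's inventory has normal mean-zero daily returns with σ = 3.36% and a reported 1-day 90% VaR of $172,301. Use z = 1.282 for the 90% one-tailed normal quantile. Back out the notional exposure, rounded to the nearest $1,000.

VaR as a fraction of value: z·σ = 1.282 × 3.36% = 4.30752%.
Position = $172,301 / 0.0430752 = $4,000,005.

$4,000,000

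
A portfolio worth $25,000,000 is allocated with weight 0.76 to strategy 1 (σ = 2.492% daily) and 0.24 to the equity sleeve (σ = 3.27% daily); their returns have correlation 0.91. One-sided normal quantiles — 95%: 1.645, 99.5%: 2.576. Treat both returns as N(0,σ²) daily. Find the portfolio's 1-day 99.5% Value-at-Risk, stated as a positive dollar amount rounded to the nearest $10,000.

σ_p² = 0.76²·2.492² + 0.24²·3.27² + 2·0.91·0.76·0.24·2.492·3.27 = 6.9080 (%²).
σ_p = √6.9080 = 2.628%.
VaR = 2.576 × 2.628% = 6.770%; on $25,000,000 that is $1,692,500.

$1,690,000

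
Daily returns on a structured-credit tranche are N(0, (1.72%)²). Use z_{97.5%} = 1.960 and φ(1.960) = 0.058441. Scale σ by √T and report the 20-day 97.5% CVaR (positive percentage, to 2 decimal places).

σ_{20d} = 1.72% × √20 = 7.692%.
ES multiplier = φ(z)/(1−α) = 0.058441/0.025 = 2.338.
ES = 7.692% × 2.338 = 17.984%.

17.98%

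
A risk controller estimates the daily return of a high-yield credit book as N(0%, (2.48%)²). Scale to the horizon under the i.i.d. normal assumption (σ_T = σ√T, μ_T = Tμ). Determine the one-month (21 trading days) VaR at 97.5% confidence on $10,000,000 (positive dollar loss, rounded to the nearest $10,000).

$2,230,000

At 97.5%, z = 1.960.
σ_{21d} = 2.48% × √21 = 11.365%.
VaR = 1.960 × 11.365% = 22.275%.
On $10,000,000: 0.22275 × $10,000,000 = $2,227,500.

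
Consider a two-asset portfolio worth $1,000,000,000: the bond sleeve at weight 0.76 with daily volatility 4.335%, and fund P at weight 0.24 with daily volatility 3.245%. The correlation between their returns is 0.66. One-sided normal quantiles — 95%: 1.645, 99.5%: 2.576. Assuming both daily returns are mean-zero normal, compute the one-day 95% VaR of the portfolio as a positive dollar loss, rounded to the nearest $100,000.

σ_p² = 0.76²·4.335² + 0.24²·3.245² + 2·0.66·0.76·0.24·4.335·3.245 = 14.8478 (%²).
σ_p = √14.8478 = 3.853%.
VaR = 1.645 × 3.853% = 6.338%; on $1,000,000,000 that is $63,380,000.

$63,400,000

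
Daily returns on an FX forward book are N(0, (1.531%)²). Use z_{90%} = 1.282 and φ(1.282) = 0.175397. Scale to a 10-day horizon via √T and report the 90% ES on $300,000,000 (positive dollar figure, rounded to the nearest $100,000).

σ_{10d} = 1.531% × √10 = 4.841%.
ES multiplier = φ(z)/(1−α) = 0.175397/0.1 = 1.754.
ES = 4.841% × 1.754 = 8.491%; on $300,000,000: $25,473,000.

$25,500,000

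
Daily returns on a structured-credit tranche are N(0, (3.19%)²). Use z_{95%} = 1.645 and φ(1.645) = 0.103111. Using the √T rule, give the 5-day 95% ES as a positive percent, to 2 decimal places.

14.71%

σ_{5d} = 3.19% × √5 = 7.133%.
ES multiplier = φ(z)/(1−α) = 0.103111/0.05 = 2.062.
ES = 7.133% × 2.062 = 14.708%.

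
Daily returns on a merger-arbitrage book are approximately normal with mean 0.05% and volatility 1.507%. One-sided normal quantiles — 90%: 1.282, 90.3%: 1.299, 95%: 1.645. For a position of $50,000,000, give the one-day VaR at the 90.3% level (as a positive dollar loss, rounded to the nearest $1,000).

$954,000

VaR = −μ + z·σ = −(0.05%) + 1.299 × 1.507% = 1.908%.
On $50,000,000: 0.01908 × $50,000,000 = $954,000.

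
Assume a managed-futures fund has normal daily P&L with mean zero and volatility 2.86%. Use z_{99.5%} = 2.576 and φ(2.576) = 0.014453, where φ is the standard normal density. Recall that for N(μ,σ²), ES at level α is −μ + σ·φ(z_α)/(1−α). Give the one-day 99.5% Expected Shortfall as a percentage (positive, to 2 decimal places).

8.27%

Tail multiplier: φ(z)/(1−α) = 0.014453 / 0.005 = 2.891.
ES = 2.86% × 2.891 = 8.268%.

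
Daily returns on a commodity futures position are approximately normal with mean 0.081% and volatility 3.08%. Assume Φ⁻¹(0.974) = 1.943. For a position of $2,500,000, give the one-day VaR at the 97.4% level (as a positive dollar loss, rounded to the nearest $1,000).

$148,000

VaR = −μ + z·σ = −(0.081%) + 1.943 × 3.08% = 5.903%.
On $2,500,000: 0.05903 × $2,500,000 = $147,575.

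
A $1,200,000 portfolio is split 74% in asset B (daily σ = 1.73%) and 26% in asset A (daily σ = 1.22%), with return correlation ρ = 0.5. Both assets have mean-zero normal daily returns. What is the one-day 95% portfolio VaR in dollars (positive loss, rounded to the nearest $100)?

$28,900

σ_p² = 0.74²·1.73² + 0.26²·1.22² + 2·0.5·0.74·0.26·1.73·1.22 = 2.1456 (%²).
σ_p = √2.1456 = 1.465%.
At 95%, z = 1.645.
VaR = 1.645 × 1.465% = 2.410%; on $1,200,000 that is $28,920.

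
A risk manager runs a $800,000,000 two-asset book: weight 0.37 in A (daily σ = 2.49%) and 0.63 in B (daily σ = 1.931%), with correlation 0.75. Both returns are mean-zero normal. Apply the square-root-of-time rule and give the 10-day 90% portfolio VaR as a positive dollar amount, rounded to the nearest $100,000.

$64,900,000

σ_p = √(0.37²·2.49² + 0.63²·1.931² + 2·0.75·0.37·0.63·2.49·1.931) = 2.002%.
σ_{10d} = 2.002% × √10 = 6.331%.
z(90%) = 1.282.
VaR = 1.282 × 6.331% = 8.116%; on $800,000,000 that is $64,928,000.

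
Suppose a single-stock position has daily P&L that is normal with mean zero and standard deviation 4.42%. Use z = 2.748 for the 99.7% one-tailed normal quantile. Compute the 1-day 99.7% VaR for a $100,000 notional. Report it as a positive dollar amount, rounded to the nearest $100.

$12,100

VaR = z·σ = 2.748 × 4.42% = 12.146%.
On $100,000: 0.12146 × $100,000 = $12,146.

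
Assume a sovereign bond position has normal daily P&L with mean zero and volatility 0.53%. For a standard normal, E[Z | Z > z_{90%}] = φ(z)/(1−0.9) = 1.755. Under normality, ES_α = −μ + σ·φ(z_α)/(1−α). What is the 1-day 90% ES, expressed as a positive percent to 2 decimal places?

0.93%

ES = 0.53% × 1.755 = 0.930%.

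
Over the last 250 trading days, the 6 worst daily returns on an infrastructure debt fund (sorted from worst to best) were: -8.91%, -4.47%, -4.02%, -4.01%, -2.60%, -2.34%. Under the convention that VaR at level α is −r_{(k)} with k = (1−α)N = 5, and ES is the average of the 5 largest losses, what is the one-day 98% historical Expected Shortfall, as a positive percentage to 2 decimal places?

The 5 worst returns sum to -24.01%.
ES = −(-24.01%) / 5 = 4.802% ≈ 4.80%.

4.80%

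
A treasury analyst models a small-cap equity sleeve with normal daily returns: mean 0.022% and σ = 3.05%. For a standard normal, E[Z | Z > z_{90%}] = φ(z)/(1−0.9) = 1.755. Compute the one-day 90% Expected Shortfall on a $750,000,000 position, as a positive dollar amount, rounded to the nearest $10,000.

$39,980,000

ES = −(0.022%) + 3.05% × 1.755 = 5.331%.
On $750,000,000: 0.05331 × $750,000,000 = $39,982,500.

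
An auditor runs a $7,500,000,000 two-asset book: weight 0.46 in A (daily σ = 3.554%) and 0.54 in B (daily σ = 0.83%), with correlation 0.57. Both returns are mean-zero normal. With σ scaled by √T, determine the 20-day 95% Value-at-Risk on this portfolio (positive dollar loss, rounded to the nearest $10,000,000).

σ_p = √(0.46²·3.554² + 0.54²·0.83² + 2·0.57·0.46·0.54·3.554·0.83) = 1.926%.
σ_{20d} = 1.926% × √20 = 8.613%.
z(95%) = 1.645.
VaR = 1.645 × 8.613% = 14.168%; on $7,500,000,000 that is $1,062,600,000.

$1,060,000,000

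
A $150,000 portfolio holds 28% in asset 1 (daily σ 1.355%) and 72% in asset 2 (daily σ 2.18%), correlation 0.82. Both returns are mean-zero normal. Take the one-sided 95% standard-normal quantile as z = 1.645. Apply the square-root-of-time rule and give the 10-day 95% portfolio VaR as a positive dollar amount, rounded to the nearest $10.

$14,770

σ_p = √(0.28²·1.355² + 0.72²·2.18² + 2·0.82·0.28·0.72·1.355·2.18) = 1.893%.
σ_{10d} = 1.893% × √10 = 5.986%.
VaR = 1.645 × 5.986% = 9.847%; on $150,000 that is $14,770.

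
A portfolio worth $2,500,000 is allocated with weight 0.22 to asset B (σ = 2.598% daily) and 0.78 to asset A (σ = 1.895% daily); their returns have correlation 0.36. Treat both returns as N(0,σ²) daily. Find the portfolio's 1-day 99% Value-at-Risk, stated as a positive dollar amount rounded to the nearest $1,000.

$103,000

σ_p² = 0.22²·2.598² + 0.78²·1.895² + 2·0.36·0.22·0.78·2.598·1.895 = 3.1197 (%²).
σ_p = √3.1197 = 1.766%.
At 99%, z = 2.326.
VaR = 2.326 × 1.766% = 4.108%; on $2,500,000 that is $102,700.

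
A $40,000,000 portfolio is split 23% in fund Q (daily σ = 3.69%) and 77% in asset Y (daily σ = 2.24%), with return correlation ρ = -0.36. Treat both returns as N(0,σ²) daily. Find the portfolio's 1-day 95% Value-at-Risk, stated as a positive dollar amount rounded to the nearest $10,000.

$1,070,000

σ_p² = 0.23²·3.69² + 0.77²·2.24² + 2·-0.36·0.23·0.77·3.69·2.24 = 2.6413 (%²).
σ_p = √2.6413 = 1.625%.
At 95%, z = 1.645.
VaR = 1.645 × 1.625% = 2.673%; on $40,000,000 that is $1,069,200.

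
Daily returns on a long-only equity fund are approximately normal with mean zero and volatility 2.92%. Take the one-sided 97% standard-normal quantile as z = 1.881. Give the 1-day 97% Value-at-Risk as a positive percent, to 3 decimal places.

5.493%

VaR = z·σ = 1.881 × 2.92% = 5.493%.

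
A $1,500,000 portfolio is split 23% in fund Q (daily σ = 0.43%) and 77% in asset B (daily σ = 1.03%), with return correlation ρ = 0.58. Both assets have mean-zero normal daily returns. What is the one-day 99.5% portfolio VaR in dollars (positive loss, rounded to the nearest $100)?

σ_p² = 0.23²·0.43² + 0.77²·1.03² + 2·0.58·0.23·0.77·0.43·1.03 = 0.7298 (%²).
σ_p = √0.7298 = 0.854%.
At 99.5%, z = 2.576.
VaR = 2.576 × 0.854% = 2.200%; on $1,500,000 that is $33,000.

$33,000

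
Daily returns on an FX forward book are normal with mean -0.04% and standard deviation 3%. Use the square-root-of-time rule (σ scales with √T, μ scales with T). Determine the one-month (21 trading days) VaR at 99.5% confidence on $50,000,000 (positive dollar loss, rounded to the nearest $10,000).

At 99.5%, z = 2.576.
σ_{21d} = 3% × √21 = 13.748%; μ_{21d} = 21 × -0.04% = -0.840%.
VaR = −(-0.840%) + 2.576 × 13.748% = 36.255%.
On $50,000,000: 0.36255 × $50,000,000 = $18,127,500.

$18,130,000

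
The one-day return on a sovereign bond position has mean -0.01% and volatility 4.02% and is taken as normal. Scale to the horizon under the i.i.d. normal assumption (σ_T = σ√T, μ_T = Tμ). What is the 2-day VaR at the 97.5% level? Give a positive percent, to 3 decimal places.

At 97.5%, z = 1.960.
σ_{2d} = 4.02% × √2 = 5.685%; μ_{2d} = 2 × -0.01% = -0.020%.
VaR = −(-0.020%) + 1.960 × 5.685% = 11.163%.

11.163%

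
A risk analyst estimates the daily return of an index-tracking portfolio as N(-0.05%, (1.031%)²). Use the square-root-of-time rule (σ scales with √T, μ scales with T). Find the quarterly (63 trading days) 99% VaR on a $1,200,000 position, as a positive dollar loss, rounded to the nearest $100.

$266,200

At 99%, z = 2.326.
σ_{63d} = 1.031% × √63 = 8.183%; μ_{63d} = 63 × -0.05% = -3.150%.
VaR = −(-3.150%) + 2.326 × 8.183% = 22.184%.
On $1,200,000: 0.22184 × $1,200,000 = $266,208.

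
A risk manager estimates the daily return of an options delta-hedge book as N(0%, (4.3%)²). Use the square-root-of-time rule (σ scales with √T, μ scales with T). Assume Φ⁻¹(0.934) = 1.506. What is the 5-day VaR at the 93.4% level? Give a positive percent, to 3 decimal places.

σ_{5d} = 4.3% × √5 = 9.615%.
VaR = 1.506 × 9.615% = 14.480%.

14.480%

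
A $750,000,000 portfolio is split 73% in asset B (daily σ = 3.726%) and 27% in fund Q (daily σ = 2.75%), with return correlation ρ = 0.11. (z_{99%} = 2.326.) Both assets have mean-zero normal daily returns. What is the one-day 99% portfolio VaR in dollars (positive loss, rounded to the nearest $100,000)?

σ_p² = 0.73²·3.726² + 0.27²·2.75² + 2·0.11·0.73·0.27·3.726·2.75 = 8.3939 (%²).
σ_p = √8.3939 = 2.897%.
VaR = 2.326 × 2.897% = 6.738%; on $750,000,000 that is $50,535,000.

$50,500,000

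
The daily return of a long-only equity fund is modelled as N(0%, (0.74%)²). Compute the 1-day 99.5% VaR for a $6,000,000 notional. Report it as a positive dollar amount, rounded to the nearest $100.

At 99.5% one-sided, z = 2.576.
VaR = z·σ = 2.576 × 0.74% = 1.906%.
On $6,000,000: 0.01906 × $6,000,000 = $114,360.

$114,400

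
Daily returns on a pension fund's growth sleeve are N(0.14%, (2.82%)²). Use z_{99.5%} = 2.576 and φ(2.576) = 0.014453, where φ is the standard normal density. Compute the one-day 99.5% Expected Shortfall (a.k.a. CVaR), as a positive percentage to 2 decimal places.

8.01%

Tail multiplier: φ(z)/(1−α) = 0.014453 / 0.005 = 2.891.
ES = −(0.14%) + 2.82% × 2.891 = 8.013%.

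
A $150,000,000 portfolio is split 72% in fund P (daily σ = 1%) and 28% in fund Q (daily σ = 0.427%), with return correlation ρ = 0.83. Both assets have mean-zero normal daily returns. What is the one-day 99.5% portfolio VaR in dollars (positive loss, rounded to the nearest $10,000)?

$3,180,000

σ_p² = 0.72²·1² + 0.28²·0.427² + 2·0.83·0.72·0.28·1·0.427 = 0.6756 (%²).
σ_p = √0.6756 = 0.822%.
At 99.5%, z = 2.576.
VaR = 2.576 × 0.822% = 2.117%; on $150,000,000 that is $3,175,500.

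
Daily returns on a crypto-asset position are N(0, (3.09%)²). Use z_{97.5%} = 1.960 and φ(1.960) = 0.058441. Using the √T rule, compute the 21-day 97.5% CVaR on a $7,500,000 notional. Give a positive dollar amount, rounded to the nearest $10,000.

$2,480,000

σ_{21d} = 3.09% × √21 = 14.160%.
ES multiplier = φ(z)/(1−α) = 0.058441/0.025 = 2.338.
ES = 14.160% × 2.338 = 33.106%; on $7,500,000: $2,482,950.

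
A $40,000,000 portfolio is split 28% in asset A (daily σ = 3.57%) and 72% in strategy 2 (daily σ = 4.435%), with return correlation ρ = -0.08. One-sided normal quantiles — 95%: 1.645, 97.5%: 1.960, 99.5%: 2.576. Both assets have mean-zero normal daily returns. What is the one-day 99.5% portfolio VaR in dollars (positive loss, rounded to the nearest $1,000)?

σ_p² = 0.28²·3.57² + 0.72²·4.435² + 2·-0.08·0.28·0.72·3.57·4.435 = 10.6850 (%²).
σ_p = √10.6850 = 3.269%.
VaR = 2.576 × 3.269% = 8.421%; on $40,000,000 that is $3,368,400.

$3,368,000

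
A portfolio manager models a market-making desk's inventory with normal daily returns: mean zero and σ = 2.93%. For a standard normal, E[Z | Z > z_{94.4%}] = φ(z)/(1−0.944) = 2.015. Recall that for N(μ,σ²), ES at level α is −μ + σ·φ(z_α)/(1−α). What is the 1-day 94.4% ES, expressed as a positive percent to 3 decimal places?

ES = 2.93% × 2.015 = 5.904%.

5.904%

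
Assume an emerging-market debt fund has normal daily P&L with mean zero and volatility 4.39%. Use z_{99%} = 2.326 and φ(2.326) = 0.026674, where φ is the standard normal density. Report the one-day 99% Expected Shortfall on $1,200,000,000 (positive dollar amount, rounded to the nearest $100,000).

Tail multiplier: φ(z)/(1−α) = 0.026674 / 0.01 = 2.667.
ES = 4.39% × 2.667 = 11.708%.
On $1,200,000,000: 0.11708 × $1,200,000,000 = $140,496,000.

$140,500,000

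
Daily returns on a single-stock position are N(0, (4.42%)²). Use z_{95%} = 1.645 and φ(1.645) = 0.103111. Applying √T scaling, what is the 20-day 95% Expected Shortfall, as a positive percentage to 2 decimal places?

σ_{20d} = 4.42% × √20 = 19.767%.
ES multiplier = φ(z)/(1−α) = 0.103111/0.05 = 2.062.
ES = 19.767% × 2.062 = 40.760%.

40.76%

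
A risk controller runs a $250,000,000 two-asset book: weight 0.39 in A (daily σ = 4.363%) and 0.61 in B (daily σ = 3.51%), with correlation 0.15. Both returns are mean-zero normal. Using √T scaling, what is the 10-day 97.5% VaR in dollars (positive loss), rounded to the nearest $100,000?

σ_p = √(0.39²·4.363² + 0.61²·3.51² + 2·0.15·0.39·0.61·4.363·3.51) = 2.928%.
σ_{10d} = 2.928% × √10 = 9.259%.
z(97.5%) = 1.960.
VaR = 1.960 × 9.259% = 18.148%; on $250,000,000 that is $45,370,000.

$45,400,000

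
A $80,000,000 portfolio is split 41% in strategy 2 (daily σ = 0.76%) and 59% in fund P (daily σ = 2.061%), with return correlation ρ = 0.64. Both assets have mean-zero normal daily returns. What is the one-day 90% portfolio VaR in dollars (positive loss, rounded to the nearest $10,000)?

σ_p² = 0.41²·0.76² + 0.59²·2.061² + 2·0.64·0.41·0.59·0.76·2.061 = 2.0607 (%²).
σ_p = √2.0607 = 1.436%.
At 90%, z = 1.282.
VaR = 1.282 × 1.436% = 1.841%; on $80,000,000 that is $1,472,800.

$1,470,000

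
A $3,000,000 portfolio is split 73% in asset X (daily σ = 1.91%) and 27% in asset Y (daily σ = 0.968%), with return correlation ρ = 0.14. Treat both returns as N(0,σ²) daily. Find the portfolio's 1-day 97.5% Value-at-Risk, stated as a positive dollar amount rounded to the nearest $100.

$85,500

σ_p² = 0.73²·1.91² + 0.27²·0.968² + 2·0.14·0.73·0.27·1.91·0.968 = 2.1144 (%²).
σ_p = √2.1144 = 1.454%.
At 97.5%, z = 1.960.
VaR = 1.960 × 1.454% = 2.850%; on $3,000,000 that is $85,500.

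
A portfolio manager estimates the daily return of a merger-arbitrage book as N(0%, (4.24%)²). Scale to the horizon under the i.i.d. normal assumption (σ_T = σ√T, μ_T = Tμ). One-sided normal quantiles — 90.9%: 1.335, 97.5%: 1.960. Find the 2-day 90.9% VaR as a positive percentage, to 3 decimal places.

σ_{2d} = 4.24% × √2 = 5.996%.
VaR = 1.335 × 5.996% = 8.005%.

8.005%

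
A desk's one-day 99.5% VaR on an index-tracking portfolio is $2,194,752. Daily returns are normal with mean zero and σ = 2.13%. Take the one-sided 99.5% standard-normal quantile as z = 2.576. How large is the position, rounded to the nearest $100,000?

$40,000,000

VaR as a fraction of value: z·σ = 2.576 × 2.13% = 5.48688%.
Position = $2,194,752 / 0.0548688 = $40,000,000.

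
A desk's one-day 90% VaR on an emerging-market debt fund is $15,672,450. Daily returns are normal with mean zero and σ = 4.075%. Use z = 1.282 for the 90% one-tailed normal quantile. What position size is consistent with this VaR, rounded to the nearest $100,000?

VaR as a fraction of value: z·σ = 1.282 × 4.075% = 5.22415%.
Position = $15,672,450 / 0.0522415 = $300,000,000.

$300,000,000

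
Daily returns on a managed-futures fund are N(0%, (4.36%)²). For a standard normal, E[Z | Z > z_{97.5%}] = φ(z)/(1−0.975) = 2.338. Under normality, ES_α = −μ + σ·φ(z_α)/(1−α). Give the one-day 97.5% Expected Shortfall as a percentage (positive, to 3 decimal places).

ES = 4.36% × 2.338 = 10.194%.

10.194%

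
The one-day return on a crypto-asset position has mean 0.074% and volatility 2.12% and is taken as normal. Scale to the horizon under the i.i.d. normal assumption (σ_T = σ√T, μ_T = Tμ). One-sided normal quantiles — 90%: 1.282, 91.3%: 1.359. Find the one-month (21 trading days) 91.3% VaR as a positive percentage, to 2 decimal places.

11.65%

σ_{21d} = 2.12% × √21 = 9.715%; μ_{21d} = 21 × 0.074% = 1.554%.
VaR = −(1.554%) + 1.359 × 9.715% = 11.649%.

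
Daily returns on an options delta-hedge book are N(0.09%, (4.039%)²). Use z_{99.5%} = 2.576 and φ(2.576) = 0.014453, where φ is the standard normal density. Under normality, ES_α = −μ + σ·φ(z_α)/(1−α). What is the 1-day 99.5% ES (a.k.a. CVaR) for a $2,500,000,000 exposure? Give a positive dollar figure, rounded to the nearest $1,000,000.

$290,000,000

Tail multiplier: φ(z)/(1−α) = 0.014453 / 0.005 = 2.891.
ES = −(0.09%) + 4.039% × 2.891 = 11.587%.
On $2,500,000,000: 0.11587 × $2,500,000,000 = $289,675,000.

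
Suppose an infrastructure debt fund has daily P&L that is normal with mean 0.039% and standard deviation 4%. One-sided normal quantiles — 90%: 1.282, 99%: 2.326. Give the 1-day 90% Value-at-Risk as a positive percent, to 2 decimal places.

VaR = −μ + z·σ = −(0.039%) + 1.282 × 4% = 5.089%.

5.09%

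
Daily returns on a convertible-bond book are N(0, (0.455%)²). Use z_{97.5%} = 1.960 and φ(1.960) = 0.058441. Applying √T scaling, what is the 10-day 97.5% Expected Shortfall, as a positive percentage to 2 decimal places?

3.36%

σ_{10d} = 0.455% × √10 = 1.439%.
ES multiplier = φ(z)/(1−α) = 0.058441/0.025 = 2.338.
ES = 1.439% × 2.338 = 3.364%.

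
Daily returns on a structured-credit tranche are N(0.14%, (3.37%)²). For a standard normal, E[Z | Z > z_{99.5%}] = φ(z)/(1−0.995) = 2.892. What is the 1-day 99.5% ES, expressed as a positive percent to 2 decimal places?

ES = −(0.14%) + 3.37% × 2.892 = 9.606%.

9.61%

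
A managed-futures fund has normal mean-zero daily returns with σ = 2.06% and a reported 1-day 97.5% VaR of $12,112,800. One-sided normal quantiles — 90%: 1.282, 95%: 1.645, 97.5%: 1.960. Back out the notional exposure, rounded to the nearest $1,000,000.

$300,000,000

VaR as a fraction of value: z·σ = 1.960 × 2.06% = 4.0376%.
Position = $12,112,800 / 0.040376 = $300,000,000.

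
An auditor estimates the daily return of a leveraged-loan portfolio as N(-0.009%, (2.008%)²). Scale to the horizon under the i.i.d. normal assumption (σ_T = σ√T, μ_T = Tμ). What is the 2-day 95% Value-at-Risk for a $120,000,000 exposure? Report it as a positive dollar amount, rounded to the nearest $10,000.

At 95%, z = 1.645.
σ_{2d} = 2.008% × √2 = 2.840%; μ_{2d} = 2 × -0.009% = -0.018%.
VaR = −(-0.018%) + 1.645 × 2.840% = 4.690%.
On $120,000,000: 0.04690 × $120,000,000 = $5,628,000.

$5,630,000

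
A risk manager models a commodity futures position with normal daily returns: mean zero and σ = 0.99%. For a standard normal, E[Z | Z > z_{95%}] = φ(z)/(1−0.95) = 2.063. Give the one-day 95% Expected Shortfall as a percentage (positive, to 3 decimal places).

2.042%

ES = 0.99% × 2.063 = 2.042%.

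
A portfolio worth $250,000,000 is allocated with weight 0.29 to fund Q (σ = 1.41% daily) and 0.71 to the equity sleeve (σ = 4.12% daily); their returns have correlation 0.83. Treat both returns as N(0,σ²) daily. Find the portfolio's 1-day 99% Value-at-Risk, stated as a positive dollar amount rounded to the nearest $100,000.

$19,000,000

σ_p² = 0.29²·1.41² + 0.71²·4.12² + 2·0.83·0.29·0.71·1.41·4.12 = 10.7095 (%²).
σ_p = √10.7095 = 3.273%.
At 99%, z = 2.326.
VaR = 2.326 × 3.273% = 7.613%; on $250,000,000 that is $19,032,500.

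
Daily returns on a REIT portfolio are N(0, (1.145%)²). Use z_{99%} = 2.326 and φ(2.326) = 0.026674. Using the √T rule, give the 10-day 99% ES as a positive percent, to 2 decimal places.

σ_{10d} = 1.145% × √10 = 3.621%.
ES multiplier = φ(z)/(1−α) = 0.026674/0.01 = 2.667.
ES = 3.621% × 2.667 = 9.657%.

9.66%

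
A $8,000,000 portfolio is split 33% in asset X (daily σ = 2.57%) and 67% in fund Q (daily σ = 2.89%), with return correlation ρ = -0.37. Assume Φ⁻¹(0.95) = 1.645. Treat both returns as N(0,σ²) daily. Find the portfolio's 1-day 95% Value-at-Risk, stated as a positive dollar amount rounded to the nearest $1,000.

σ_p² = 0.33²·2.57² + 0.67²·2.89² + 2·-0.37·0.33·0.67·2.57·2.89 = 3.2533 (%²).
σ_p = √3.2533 = 1.804%.
VaR = 1.645 × 1.804% = 2.968%; on $8,000,000 that is $237,440.

$237,000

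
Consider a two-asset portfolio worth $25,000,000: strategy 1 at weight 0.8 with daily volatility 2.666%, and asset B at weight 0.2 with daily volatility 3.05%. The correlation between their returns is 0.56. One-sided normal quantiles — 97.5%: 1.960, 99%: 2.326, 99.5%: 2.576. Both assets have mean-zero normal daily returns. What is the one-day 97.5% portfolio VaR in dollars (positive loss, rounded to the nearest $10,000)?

σ_p² = 0.8²·2.666² + 0.2²·3.05² + 2·0.56·0.8·0.2·2.666·3.05 = 6.3781 (%²).
σ_p = √6.3781 = 2.525%.
VaR = 1.960 × 2.525% = 4.949%; on $25,000,000 that is $1,237,250.

$1,240,000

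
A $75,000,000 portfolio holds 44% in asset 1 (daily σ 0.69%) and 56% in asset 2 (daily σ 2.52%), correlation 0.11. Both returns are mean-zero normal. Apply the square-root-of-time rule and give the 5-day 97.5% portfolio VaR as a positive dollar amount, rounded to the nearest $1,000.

$4,851,000

σ_p = √(0.44²·0.69² + 0.56²·2.52² + 2·0.11·0.44·0.56·0.69·2.52) = 1.476%.
σ_{5d} = 1.476% × √5 = 3.300%.
z(97.5%) = 1.960.
VaR = 1.960 × 3.300% = 6.468%; on $75,000,000 that is $4,851,000.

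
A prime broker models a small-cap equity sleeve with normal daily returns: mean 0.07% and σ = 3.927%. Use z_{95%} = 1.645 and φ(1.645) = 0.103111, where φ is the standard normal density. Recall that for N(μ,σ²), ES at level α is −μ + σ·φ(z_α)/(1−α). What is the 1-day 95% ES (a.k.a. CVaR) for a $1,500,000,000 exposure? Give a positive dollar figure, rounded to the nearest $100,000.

$120,400,000

Tail multiplier: φ(z)/(1−α) = 0.103111 / 0.05 = 2.062.
ES = −(0.07%) + 3.927% × 2.062 = 8.027%.
On $1,500,000,000: 0.08027 × $1,500,000,000 = $120,405,000.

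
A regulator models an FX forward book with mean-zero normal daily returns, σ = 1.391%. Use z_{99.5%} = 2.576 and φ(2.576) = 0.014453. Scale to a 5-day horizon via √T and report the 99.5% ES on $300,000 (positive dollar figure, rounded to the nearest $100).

σ_{5d} = 1.391% × √5 = 3.110%.
ES multiplier = φ(z)/(1−α) = 0.014453/0.005 = 2.891.
ES = 3.110% × 2.891 = 8.991%; on $300,000: $26,973.

$27,000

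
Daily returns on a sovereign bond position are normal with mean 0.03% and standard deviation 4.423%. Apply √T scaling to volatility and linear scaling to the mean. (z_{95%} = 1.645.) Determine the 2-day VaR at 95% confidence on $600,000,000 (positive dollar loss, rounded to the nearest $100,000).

$61,400,000

σ_{2d} = 4.423% × √2 = 6.255%; μ_{2d} = 2 × 0.03% = 0.060%.
VaR = −(0.060%) + 1.645 × 6.255% = 10.229%.
On $600,000,000: 0.10229 × $600,000,000 = $61,374,000.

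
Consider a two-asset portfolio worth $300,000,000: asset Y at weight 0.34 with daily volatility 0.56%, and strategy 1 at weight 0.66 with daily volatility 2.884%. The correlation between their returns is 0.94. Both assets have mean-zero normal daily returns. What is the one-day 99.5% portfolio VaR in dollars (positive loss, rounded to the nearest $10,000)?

$16,100,000

σ_p² = 0.34²·0.56² + 0.66²·2.884² + 2·0.94·0.34·0.66·0.56·2.884 = 4.3407 (%²).
σ_p = √4.3407 = 2.083%.
At 99.5%, z = 2.576.
VaR = 2.576 × 2.083% = 5.366%; on $300,000,000 that is $16,098,000.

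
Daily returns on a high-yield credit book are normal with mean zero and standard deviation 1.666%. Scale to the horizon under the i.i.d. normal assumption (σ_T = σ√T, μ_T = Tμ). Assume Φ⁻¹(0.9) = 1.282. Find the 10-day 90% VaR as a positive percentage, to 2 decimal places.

6.75%

σ_{10d} = 1.666% × √10 = 5.268%.
VaR = 1.282 × 5.268% = 6.754%.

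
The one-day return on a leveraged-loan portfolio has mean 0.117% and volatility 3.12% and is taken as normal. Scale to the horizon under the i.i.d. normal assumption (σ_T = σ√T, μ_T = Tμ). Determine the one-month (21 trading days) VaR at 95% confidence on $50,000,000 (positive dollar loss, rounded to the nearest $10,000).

At 95%, z = 1.645.
σ_{21d} = 3.12% × √21 = 14.298%; μ_{21d} = 21 × 0.117% = 2.457%.
VaR = −(2.457%) + 1.645 × 14.298% = 21.063%.
On $50,000,000: 0.21063 × $50,000,000 = $10,531,500.

$10,530,000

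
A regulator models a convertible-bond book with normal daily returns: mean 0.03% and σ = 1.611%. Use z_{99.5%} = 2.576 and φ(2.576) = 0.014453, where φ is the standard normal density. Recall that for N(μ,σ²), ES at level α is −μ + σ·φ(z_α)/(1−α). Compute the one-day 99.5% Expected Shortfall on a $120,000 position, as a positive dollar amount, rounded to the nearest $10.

$5,550

Tail multiplier: φ(z)/(1−α) = 0.014453 / 0.005 = 2.891.
ES = −(0.03%) + 1.611% × 2.891 = 4.627%.
On $120,000: 0.04627 × $120,000 = $5,552.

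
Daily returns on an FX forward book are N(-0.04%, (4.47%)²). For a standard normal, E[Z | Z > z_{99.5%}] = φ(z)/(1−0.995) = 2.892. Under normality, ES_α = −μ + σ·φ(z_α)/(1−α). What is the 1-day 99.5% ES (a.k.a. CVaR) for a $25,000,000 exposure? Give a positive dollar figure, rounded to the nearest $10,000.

ES = −(-0.04%) + 4.47% × 2.892 = 12.967%.
On $25,000,000: 0.12967 × $25,000,000 = $3,241,750.

$3,240,000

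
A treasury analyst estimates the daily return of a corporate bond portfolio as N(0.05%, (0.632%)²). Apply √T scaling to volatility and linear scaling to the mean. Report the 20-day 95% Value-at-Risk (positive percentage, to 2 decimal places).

At 95%, z = 1.645.
σ_{20d} = 0.632% × √20 = 2.826%; μ_{20d} = 20 × 0.05% = 1.000%.
VaR = −(1.000%) + 1.645 × 2.826% = 3.649%.

3.65%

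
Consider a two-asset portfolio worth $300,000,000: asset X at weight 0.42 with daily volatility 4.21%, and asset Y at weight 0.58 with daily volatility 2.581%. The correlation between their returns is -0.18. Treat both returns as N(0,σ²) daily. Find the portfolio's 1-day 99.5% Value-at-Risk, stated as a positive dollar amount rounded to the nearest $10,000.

σ_p² = 0.42²·4.21² + 0.58²·2.581² + 2·-0.18·0.42·0.58·4.21·2.581 = 4.4146 (%²).
σ_p = √4.4146 = 2.101%.
At 99.5%, z = 2.576.
VaR = 2.576 × 2.101% = 5.412%; on $300,000,000 that is $16,236,000.

$16,240,000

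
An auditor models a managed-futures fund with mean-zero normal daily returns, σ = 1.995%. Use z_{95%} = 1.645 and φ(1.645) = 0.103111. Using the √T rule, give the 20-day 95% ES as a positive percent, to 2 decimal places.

σ_{20d} = 1.995% × √20 = 8.922%.
ES multiplier = φ(z)/(1−α) = 0.103111/0.05 = 2.062.
ES = 8.922% × 2.062 = 18.397%.

18.40%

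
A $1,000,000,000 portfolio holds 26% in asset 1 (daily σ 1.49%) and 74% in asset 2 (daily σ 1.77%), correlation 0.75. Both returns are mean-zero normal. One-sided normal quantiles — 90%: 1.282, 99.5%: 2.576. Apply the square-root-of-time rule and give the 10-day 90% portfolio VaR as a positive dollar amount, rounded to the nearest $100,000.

σ_p = √(0.26²·1.49² + 0.74²·1.77² + 2·0.75·0.26·0.74·1.49·1.77) = 1.621%.
σ_{10d} = 1.621% × √10 = 5.126%.
VaR = 1.282 × 5.126% = 6.572%; on $1,000,000,000 that is $65,720,000.

$65,700,000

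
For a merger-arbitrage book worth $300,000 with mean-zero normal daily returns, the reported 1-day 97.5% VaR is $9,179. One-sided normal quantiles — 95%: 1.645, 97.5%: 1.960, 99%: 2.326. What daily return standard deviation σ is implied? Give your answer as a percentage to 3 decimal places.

VaR as a fraction: $9,179 / $300,000 = 3.060%.
σ = VaR / z = 3.060% / 1.960 = 1.561%.

1.561%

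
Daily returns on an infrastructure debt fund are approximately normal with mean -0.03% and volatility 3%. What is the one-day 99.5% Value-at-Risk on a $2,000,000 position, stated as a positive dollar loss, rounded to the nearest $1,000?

$155,000

At 99.5% one-sided, z = 2.576.
VaR = −μ + z·σ = −(-0.03%) + 2.576 × 3% = 7.758%.
On $2,000,000: 0.07758 × $2,000,000 = $155,160.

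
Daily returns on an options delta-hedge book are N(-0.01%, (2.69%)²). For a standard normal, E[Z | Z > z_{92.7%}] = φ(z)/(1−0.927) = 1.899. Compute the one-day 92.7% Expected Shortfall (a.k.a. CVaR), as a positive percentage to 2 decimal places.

ES = −(-0.01%) + 2.69% × 1.899 = 5.118%.

5.12%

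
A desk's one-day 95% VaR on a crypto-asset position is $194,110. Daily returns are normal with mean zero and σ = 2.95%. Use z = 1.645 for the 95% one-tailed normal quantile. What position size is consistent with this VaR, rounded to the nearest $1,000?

$4,000,000

VaR as a fraction of value: z·σ = 1.645 × 2.95% = 4.85275%.
Position = $194,110 / 0.0485275 = $4,000,000.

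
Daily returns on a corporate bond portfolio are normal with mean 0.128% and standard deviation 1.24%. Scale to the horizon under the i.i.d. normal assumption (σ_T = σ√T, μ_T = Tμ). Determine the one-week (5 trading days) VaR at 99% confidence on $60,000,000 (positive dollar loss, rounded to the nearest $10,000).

At 99%, z = 2.326.
σ_{5d} = 1.24% × √5 = 2.773%; μ_{5d} = 5 × 0.128% = 0.640%.
VaR = −(0.640%) + 2.326 × 2.773% = 5.810%.
On $60,000,000: 0.05810 × $60,000,000 = $3,486,000.

$3,490,000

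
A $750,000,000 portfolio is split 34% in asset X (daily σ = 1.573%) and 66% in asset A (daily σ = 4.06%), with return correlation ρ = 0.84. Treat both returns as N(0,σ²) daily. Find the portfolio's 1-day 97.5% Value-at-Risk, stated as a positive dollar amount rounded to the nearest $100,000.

$46,200,000

σ_p² = 0.34²·1.573² + 0.66²·4.06² + 2·0.84·0.34·0.66·1.573·4.06 = 9.8739 (%²).
σ_p = √9.8739 = 3.142%.
At 97.5%, z = 1.960.
VaR = 1.960 × 3.142% = 6.158%; on $750,000,000 that is $46,185,000.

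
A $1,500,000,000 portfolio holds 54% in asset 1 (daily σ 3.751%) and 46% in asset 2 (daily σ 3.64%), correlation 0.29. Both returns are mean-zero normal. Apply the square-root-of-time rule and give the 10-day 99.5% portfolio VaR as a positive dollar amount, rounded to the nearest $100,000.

σ_p = √(0.54²·3.751² + 0.46²·3.64² + 2·0.29·0.54·0.46·3.751·3.64) = 2.979%.
σ_{10d} = 2.979% × √10 = 9.420%.
z(99.5%) = 2.576.
VaR = 2.576 × 9.420% = 24.266%; on $1,500,000,000 that is $363,990,000.

$364,000,000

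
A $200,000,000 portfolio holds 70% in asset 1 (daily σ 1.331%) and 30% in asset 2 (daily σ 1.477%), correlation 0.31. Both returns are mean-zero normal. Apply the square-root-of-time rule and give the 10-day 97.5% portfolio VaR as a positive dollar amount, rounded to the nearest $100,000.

σ_p = √(0.7²·1.331² + 0.3²·1.477² + 2·0.31·0.7·0.3·1.331·1.477) = 1.149%.
σ_{10d} = 1.149% × √10 = 3.633%.
z(97.5%) = 1.960.
VaR = 1.960 × 3.633% = 7.121%; on $200,000,000 that is $14,242,000.

$14,200,000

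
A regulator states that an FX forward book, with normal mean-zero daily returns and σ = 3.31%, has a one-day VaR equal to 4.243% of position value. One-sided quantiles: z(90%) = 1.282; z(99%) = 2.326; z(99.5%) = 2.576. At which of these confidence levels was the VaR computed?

90%

Implied z = VaR/σ = 4.243 / 3.31 = 1.282.
This matches z(90%) = 1.282.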